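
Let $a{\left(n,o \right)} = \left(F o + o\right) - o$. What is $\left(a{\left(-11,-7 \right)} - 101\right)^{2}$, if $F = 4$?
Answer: $16641$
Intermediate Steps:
$a{\left(n,o \right)} = 4 o$ ($a{\left(n,o \right)} = \left(4 o + o\right) - o = 5 o - o = 4 o$)
$\left(a{\left(-11,-7 \right)} - 101\right)^{2} = \left(4 \left(-7\right) - 101\right)^{2} = \left(-28 - 101\right)^{2} = \left(-129\right)^{2} = 16641$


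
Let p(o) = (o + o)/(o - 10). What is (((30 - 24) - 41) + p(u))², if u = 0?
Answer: 1225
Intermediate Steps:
p(o) = 2*o/(-10 + o) (p(o) = (2*o)/(-10 + o) = 2*o/(-10 + o))
(((30 - 24) - 41) + p(u))² = (((30 - 24) - 41) + 2*0/(-10 + 0))² = ((6 - 41) + 2*0/(-10))² = (-35 + 2*0*(-⅒))² = (-35 + 0)² = (-35)² = 1225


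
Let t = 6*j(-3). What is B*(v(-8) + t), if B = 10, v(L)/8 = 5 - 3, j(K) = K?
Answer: -20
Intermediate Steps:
v(L) = 16 (v(L) = 8*(5 - 3) = 8*2 = 16)
t = -18 (t = 6*(-3) = -18)
B*(v(-8) + t) = 10*(16 - 18) = 10*(-2) = -20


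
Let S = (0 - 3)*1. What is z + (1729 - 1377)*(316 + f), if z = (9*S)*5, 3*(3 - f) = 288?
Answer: 78361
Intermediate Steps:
f = -93 (f = 3 - 1/3*288 = 3 - 96 = -93)
S = -3 (S = -3*1 = -3)
z = -135 (z = (9*(-3))*5 = -27*5 = -135)
z + (1729 - 1377)*(316 + f) = -135 + (1729 - 1377)*(316 - 93) = -135 + 352*223 = -135 + 78496 = 78361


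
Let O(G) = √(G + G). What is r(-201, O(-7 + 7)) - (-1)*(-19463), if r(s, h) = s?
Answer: -19664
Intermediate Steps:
O(G) = √2*√G (O(G) = √(2*G) = √2*√G)
r(-201, O(-7 + 7)) - (-1)*(-19463) = -201 - (-1)*(-19463) = -201 - 1*19463 = -201 - 19463 = -19664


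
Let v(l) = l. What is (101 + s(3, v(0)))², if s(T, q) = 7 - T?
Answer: 11025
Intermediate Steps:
(101 + s(3, v(0)))² = (101 + (7 - 1*3))² = (101 + (7 - 3))² = (101 + 4)² = 105² = 11025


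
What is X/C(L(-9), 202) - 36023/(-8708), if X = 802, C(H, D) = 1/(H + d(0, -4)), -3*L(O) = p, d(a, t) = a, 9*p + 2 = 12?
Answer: -68865539/235116 ≈ -292.90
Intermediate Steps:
p = 10/9 (p = -2/9 + (1/9)*12 = -2/9 + 4/3 = 10/9 ≈ 1.1111)
L(O) = -10/27 (L(O) = -1/3*10/9 = -10/27)
C(H, D) = 1/H (C(H, D) = 1/(H + 0) = 1/H)
X/C(L(-9), 202) - 36023/(-8708) = 802/(1/(-10/27)) - 36023/(-8708) = 802/(-27/10) - 36023*(-1/8708) = 802*(-10/27) + 36023/8708 = -8020/27 + 36023/8708 = -68865539/235116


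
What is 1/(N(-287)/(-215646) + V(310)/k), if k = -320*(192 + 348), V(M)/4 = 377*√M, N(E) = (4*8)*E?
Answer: -10266875006976000/5254224440026519 - 2103804646575840*√310/5254224440026519 ≈ -9.0038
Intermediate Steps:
N(E) = 32*E
V(M) = 1508*√M (V(M) = 4*(377*√M) = 1508*√M)
k = -172800 (k = -320*540 = -172800)
1/(N(-287)/(-215646) + V(310)/k) = 1/((32*(-287))/(-215646) + (1508*√310)/(-172800)) = 1/(-9184*(-1/215646) + (1508*√310)*(-1/172800)) = 1/(4592/107823 - 377*√310/43200)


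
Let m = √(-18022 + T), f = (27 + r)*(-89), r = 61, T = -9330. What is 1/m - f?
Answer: 7832 - I*√6838/13676 ≈ 7832.0 - 0.0060465*I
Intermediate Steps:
f = -7832 (f = (27 + 61)*(-89) = 88*(-89) = -7832)
m = 2*I*√6838 (m = √(-18022 - 9330) = √(-27352) = 2*I*√6838 ≈ 165.38*I)
1/m - f = 1/(2*I*√6838) - 1*(-7832) = -I*√6838/13676 + 7832 = 7832 - I*√6838/13676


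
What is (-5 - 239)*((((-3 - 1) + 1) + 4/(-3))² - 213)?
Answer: 426512/9 ≈ 47390.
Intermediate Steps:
(-5 - 239)*((((-3 - 1) + 1) + 4/(-3))² - 213) = -244*(((-4 + 1) + 4*(-⅓))² - 213) = -244*((-3 - 4/3)² - 213) = -244*((-13/3)² - 213) = -244*(169/9 - 213) = -244*(-1748/9) = 426512/9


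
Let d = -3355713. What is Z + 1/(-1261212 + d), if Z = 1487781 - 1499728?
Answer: -55158402976/4616925 ≈ -11947.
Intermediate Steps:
Z = -11947
Z + 1/(-1261212 + d) = -11947 + 1/(-1261212 - 3355713) = -11947 + 1/(-4616925) = -11947 - 1/4616925 = -55158402976/4616925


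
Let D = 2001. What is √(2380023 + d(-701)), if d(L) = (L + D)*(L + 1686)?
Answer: √3660523 ≈ 1913.3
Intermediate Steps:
d(L) = (1686 + L)*(2001 + L) (d(L) = (L + 2001)*(L + 1686) = (2001 + L)*(1686 + L) = (1686 + L)*(2001 + L))
√(2380023 + d(-701)) = √(2380023 + (3373686 + (-701)² + 3687*(-701))) = √(2380023 + (3373686 + 491401 - 2584587)) = √(2380023 + 1280500) = √3660523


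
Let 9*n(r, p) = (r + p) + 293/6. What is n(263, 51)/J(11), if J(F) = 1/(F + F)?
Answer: 23947/27 ≈ 886.93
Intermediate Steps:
J(F) = 1/(2*F)
n(r, p) = 293/54 + p/9 + r/9 (n(r, p) = ((r + p) + 293/6)/9 = ((p + r) + 293*(⅙))/9 = ((p + r) + 293/6)/9 = (293/6 + p + r)/9 = 293/54 + p/9 + r/9)
n(263, 51)/J(11) = (293/54 + (⅑)*51 + (⅑)*263)/(((½)/11)) = (293/54 + 17/3 + 263/9)/(((½)*(1/11))) = 2177/(54*(1/22)) = (2177/54)*22 = 23947/27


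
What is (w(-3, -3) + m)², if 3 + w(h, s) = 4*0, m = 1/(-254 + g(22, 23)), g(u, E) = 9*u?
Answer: 28561/3136 ≈ 9.1075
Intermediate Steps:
m = -1/56 (m = 1/(-254 + 9*22) = 1/(-254 + 198) = 1/(-56) = -1/56 ≈ -0.017857)
w(h, s) = -3 (w(h, s) = -3 + 4*0 = -3 + 0 = -3)
(w(-3, -3) + m)² = (-3 - 1/56)² = (-169/56)² = 28561/3136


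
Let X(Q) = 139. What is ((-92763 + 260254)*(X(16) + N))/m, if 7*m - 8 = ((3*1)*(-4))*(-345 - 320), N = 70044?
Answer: 82285145971/7988 ≈ 1.0301e+7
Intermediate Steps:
m = 7988/7 (m = 8/7 + (((3*1)*(-4))*(-345 - 320))/7 = 8/7 + ((3*(-4))*(-665))/7 = 8/7 + (-12*(-665))/7 = 8/7 + (1/7)*7980 = 8/7 + 1140 = 7988/7 ≈ 1141.1)
((-92763 + 260254)*(X(16) + N))/m = ((-92763 + 260254)*(139 + 70044))/(7988/7) = (167491*70183)*(7/7988) = 11755020853*(7/7988) = 82285145971/7988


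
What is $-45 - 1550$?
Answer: $-1595$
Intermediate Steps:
$-45 - 1550 = -1595$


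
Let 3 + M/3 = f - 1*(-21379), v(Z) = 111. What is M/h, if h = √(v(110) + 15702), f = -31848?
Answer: -1496*√1757/251 ≈ -249.83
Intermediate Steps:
M = -31416 (M = -9 + 3*(-31848 - 1*(-21379)) = -9 + 3*(-31848 + 21379) = -9 + 3*(-10469) = -9 - 31407 = -31416)
h = 3*√1757 (h = √(111 + 15702) = √15813 = 3*√1757 ≈ 125.75)
M/h = -31416*√1757/5271 = -1496*√1757/251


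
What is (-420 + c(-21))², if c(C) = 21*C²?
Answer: 78163281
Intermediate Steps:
(-420 + c(-21))² = (-420 + 21*(-21)²)² = (-420 + 21*441)² = (-420 + 9261)² = 8841² = 78163281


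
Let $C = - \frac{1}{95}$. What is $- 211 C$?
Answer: $\frac{211}{95} \approx 2.2211$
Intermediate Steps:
$C = - \frac{1}{95}$ ($C = \left(-1\right) \frac{1}{95} = - \frac{1}{95} \approx -0.010526$)
$- 211 C = \left(-211\right) \left(- \frac{1}{95}\right) = \frac{211}{95}$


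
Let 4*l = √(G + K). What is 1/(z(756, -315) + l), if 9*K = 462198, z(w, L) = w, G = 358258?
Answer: 4536/3275611 - √921630/3275611 ≈ 0.0010917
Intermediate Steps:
K = 154066/3 (K = (⅑)*462198 = 154066/3 ≈ 51355.)
l = √921630/6 (l = √(358258 + 154066/3)/4 = √(1228840/3)/4 = (2*√921630/3)/4 = √921630/6 ≈ 160.00)
1/(z(756, -315) + l) = 1/(756 + √921630/6)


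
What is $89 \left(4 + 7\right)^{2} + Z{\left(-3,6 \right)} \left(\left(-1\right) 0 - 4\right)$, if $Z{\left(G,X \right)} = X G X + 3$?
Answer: $11189$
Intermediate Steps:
$Z{\left(G,X \right)} = 3 + G X^{2}$ ($Z{\left(G,X \right)} = G X X + 3 = G X^{2} + 3 = 3 + G X^{2}$)
$89 \left(4 + 7\right)^{2} + Z{\left(-3,6 \right)} \left(\left(-1\right) 0 - 4\right) = 89 \left(4 + 7\right)^{2} + \left(3 - 3 \cdot 6^{2}\right) \left(\left(-1\right) 0 - 4\right) = 89 \cdot 11^{2} + \left(3 - 108\right) \left(0 - 4\right) = 89 \cdot 121 + \left(3 - 108\right) \left(-4\right) = 10769 - -420 = 10769 + 420 = 11189$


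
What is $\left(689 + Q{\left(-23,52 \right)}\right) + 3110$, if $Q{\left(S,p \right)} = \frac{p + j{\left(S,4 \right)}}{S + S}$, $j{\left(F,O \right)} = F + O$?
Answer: $\frac{174721}{46} \approx 3798.3$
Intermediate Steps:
$Q{\left(S,p \right)} = \frac{4 + S + p}{2 S}$ ($Q{\left(S,p \right)} = \frac{p + \left(S + 4\right)}{S + S} = \frac{p + \left(4 + S\right)}{2 S} = \left(4 + S + p\right) \frac{1}{2 S} = \frac{4 + S + p}{2 S}$)
$\left(689 + Q{\left(-23,52 \right)}\right) + 3110 = \left(689 + \frac{4 - 23 + 52}{2 \left(-23\right)}\right) + 3110 = \left(689 + \frac{1}{2} \left(- \frac{1}{23}\right) 33\right) + 3110 = \left(689 - \frac{33}{46}\right) + 3110 = \frac{31661}{46} + 3110 = \frac{174721}{46}$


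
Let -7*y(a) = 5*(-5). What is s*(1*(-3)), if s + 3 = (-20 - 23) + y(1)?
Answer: 891/7 ≈ 127.29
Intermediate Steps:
y(a) = 25/7 (y(a) = -5*(-5)/7 = -1/7*(-25) = 25/7)
s = -297/7 (s = -3 + ((-20 - 23) + 25/7) = -3 + (-43 + 25/7) = -3 - 276/7 = -297/7 ≈ -42.429)
s*(1*(-3)) = -297*(-3)/7 = -297/7*(-3) = 891/7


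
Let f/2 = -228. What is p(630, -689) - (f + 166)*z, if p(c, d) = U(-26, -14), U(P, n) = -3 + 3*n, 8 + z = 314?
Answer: 88695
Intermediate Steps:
f = -456 (f = 2*(-228) = -456)
z = 306 (z = -8 + 314 = 306)
p(c, d) = -45 (p(c, d) = -3 + 3*(-14) = -3 - 42 = -45)
p(630, -689) - (f + 166)*z = -45 - (-456 + 166)*306 = -45 - (-290)*306 = -45 - 1*(-88740) = -45 + 88740 = 88695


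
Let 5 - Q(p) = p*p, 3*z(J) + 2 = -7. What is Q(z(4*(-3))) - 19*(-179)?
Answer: 3397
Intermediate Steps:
z(J) = -3 (z(J) = -⅔ + (⅓)*(-7) = -⅔ - 7/3 = -3)
Q(p) = 5 - p² (Q(p) = 5 - p*p = 5 - p²)
Q(z(4*(-3))) - 19*(-179) = (5 - 1*(-3)²) - 19*(-179) = (5 - 1*9) + 3401 = (5 - 9) + 3401 = -4 + 3401 = 3397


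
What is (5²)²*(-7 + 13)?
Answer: 3750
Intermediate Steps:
(5²)²*(-7 + 13) = 25²*6 = 625*6 = 3750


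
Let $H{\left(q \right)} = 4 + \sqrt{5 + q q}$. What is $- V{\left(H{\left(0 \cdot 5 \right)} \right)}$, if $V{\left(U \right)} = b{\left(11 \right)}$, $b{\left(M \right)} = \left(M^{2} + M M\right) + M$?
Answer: $-253$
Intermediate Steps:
$b{\left(M \right)} = M + 2 M^{2}$ ($b{\left(M \right)} = \left(M^{2} + M^{2}\right) + M = 2 M^{2} + M = M + 2 M^{2}$)
$H{\left(q \right)} = 4 + \sqrt{5 + q^{2}}$
$V{\left(U \right)} = 253$ ($V{\left(U \right)} = 11 \left(1 + 2 \cdot 11\right) = 11 \left(1 + 22\right) = 11 \cdot 23 = 253$)
$- V{\left(H{\left(0 \cdot 5 \right)} \right)} = \left(-1\right) 253 = -253$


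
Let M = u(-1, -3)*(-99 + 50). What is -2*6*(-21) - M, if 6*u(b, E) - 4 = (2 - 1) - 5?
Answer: 252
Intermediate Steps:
u(b, E) = 0 (u(b, E) = ⅔ + ((2 - 1) - 5)/6 = ⅔ + (1 - 5)/6 = ⅔ + (⅙)*(-4) = ⅔ - ⅔ = 0)
M = 0 (M = 0*(-99 + 50) = 0*(-49) = 0)
-2*6*(-21) - M = -2*6*(-21) - 1*0 = -12*(-21) + 0 = 252 + 0 = 252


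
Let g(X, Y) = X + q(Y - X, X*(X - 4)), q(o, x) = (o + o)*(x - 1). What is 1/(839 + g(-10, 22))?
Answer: 1/9725 ≈ 0.00010283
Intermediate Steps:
q(o, x) = 2*o*(-1 + x) (q(o, x) = (2*o)*(-1 + x) = 2*o*(-1 + x))
g(X, Y) = X + 2*(-1 + X*(-4 + X))*(Y - X) (g(X, Y) = X + 2*(Y - X)*(-1 + X*(X - 4)) = X + 2*(Y - X)*(-1 + X*(-4 + X)) = X + 2*(-1 + X*(-4 + X))*(Y - X))
1/(839 + g(-10, 22)) = 1/(839 + (-10 - 2*(-1 - 10*(-4 - 10))*(-10 - 1*22))) = 1/(839 + (-10 - 2*(-1 - 10*(-14))*(-10 - 22))) = 1/(839 + (-10 - 2*(-1 + 140)*(-32))) = 1/(839 + (-10 - 2*139*(-32))) = 1/(839 + (-10 + 8896)) = 1/(839 + 8886) = 1/9725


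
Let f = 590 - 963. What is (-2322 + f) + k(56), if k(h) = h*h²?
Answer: 172921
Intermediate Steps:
k(h) = h³
f = -373
(-2322 + f) + k(56) = (-2322 - 373) + 56³ = -2695 + 175616 = 172921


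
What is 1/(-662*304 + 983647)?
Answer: 1/782399 ≈ 1.2781e-6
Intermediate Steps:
1/(-662*304 + 983647) = 1/(-201248 + 983647) = 1/782399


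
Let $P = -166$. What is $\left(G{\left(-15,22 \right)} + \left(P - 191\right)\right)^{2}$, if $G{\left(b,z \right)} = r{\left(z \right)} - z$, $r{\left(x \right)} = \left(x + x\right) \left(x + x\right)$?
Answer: $2424249$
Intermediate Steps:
$r{\left(x \right)} = 4 x^{2}$ ($r{\left(x \right)} = 2 x 2 x = 4 x^{2}$)
$G{\left(b,z \right)} = - z + 4 z^{2}$ ($G{\left(b,z \right)} = 4 z^{2} - z = - z + 4 z^{2}$)
$\left(G{\left(-15,22 \right)} + \left(P - 191\right)\right)^{2} = \left(22 \left(-1 + 4 \cdot 22\right) - 357\right)^{2} = \left(22 \left(-1 + 88\right) - 357\right)^{2} = \left(22 \cdot 87 - 357\right)^{2} = \left(1914 - 357\right)^{2} = 1557^{2} = 2424249$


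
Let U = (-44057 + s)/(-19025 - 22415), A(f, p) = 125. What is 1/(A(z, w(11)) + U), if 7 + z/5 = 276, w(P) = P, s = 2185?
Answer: 2590/326367 ≈ 0.0079359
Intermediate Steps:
z = 1345 (z = -35 + 5*276 = -35 + 1380 = 1345)
U = 2617/2590 (U = (-44057 + 2185)/(-19025 - 22415) = -41872/(-41440) = -41872*(-1/41440) = 2617/2590 ≈ 1.0104)
1/(A(z, w(11)) + U) = 1/(125 + 2617/2590) = 1/(326367/2590) = 2590/326367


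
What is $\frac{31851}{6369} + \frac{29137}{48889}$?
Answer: $\frac{580912364}{103791347} \approx 5.5969$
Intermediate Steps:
$\frac{31851}{6369} + \frac{29137}{48889} = 31851 \cdot \frac{1}{6369} + 29137 \cdot \frac{1}{48889} = \frac{10617}{2123} + \frac{29137}{48889} = \frac{580912364}{103791347}$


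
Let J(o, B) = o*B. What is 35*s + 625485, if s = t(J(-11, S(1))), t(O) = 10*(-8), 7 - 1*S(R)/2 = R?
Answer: 622685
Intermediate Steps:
S(R) = 14 - 2*R
J(o, B) = B*o
t(O) = -80
s = -80
35*s + 625485 = 35*(-80) + 625485 = -2800 + 625485 = 622685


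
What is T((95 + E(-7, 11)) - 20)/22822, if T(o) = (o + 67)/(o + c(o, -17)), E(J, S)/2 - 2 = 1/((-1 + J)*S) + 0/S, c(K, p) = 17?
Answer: 6423/96377306 ≈ 6.6644e-5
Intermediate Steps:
E(J, S) = 4 + 2/(S*(-1 + J)) (E(J, S) = 4 + 2*(1/((-1 + J)*S) + 0/S) = 4 + 2*(1/(S*(-1 + J)) + 0) = 4 + 2*(1/(S*(-1 + J))) = 4 + 2/(S*(-1 + J)))
T(o) = (67 + o)/(17 + o) (T(o) = (o + 67)/(o + 17) = (67 + o)/(17 + o))
T((95 + E(-7, 11)) - 20)/22822 = ((67 + ((95 + 2*(1 - 2*11 + 2*(-7)*11)/(11*(-1 - 7))) - 20))/(17 + ((95 + 2*(1 - 2*11 + 2*(-7)*11)/(11*(-1 - 7))) - 20)))/22822 = ((67 + ((95 + 2*(1/11)*(1 - 22 - 154)/(-8)) - 20))/(17 + ((95 + 2*(1/11)*(1 - 22 - 154)/(-8)) - 20)))*(1/22822) = ((67 + ((95 + 2*(1/11)*(-1/8)*(-175)) - 20))/(17 + ((95 + 2*(1/11)*(-1/8)*(-175)) - 20)))*(1/22822) = ((67 + ((95 + 175/44) - 20))/(17 + ((95 + 175/44) - 20)))*(1/22822) = ((67 + (4355/44 - 20))/(17 + (4355/44 - 20)))*(1/22822) = ((67 + 3475/44)/(17 + 3475/44))*(1/22822) = ((6423/44)/(4223/44))*(1/22822) = ((44/4223)*(6423/44))*(1/22822) = (6423/4223)*(1/22822) = 6423/96377306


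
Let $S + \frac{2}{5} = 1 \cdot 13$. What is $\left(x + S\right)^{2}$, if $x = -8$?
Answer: $\frac{529}{25} \approx 21.16$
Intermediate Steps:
$S = \frac{63}{5}$ ($S = - \frac{2}{5} + 1 \cdot 13 = - \frac{2}{5} + 13 = \frac{63}{5} \approx 12.6$)
$\left(x + S\right)^{2} = \left(-8 + \frac{63}{5}\right)^{2} = \left(\frac{23}{5}\right)^{2} = \frac{529}{25}$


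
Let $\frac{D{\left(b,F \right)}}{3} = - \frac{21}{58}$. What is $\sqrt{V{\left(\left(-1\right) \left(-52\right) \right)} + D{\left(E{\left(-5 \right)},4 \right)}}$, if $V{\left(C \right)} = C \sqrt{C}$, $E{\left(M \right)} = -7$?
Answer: $\frac{\sqrt{-3654 + 349856 \sqrt{13}}}{58} \approx 19.336$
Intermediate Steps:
$V{\left(C \right)} = C^{\frac{3}{2}}$
$D{\left(b,F \right)} = - \frac{63}{58}$ ($D{\left(b,F \right)} = 3 \left(- \frac{21}{58}\right) = - \frac{63}{58}$)
$\sqrt{V{\left(\left(-1\right) \left(-52\right) \right)} + D{\left(E{\left(-5 \right)},4 \right)}} = \sqrt{\left(\left(-1\right) \left(-52\right)\right)^{\frac{3}{2}} - \frac{63}{58}} = \sqrt{52^{\frac{3}{2}} - \frac{63}{58}} = \sqrt{104 \sqrt{13} - \frac{63}{58}} = \sqrt{- \frac{63}{58} + 104 \sqrt{13}}$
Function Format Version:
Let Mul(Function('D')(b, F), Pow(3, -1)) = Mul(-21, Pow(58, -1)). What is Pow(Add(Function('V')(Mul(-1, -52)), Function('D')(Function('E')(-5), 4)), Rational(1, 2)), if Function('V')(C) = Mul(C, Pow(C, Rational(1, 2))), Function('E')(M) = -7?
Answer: Mul(Rational(1, 58), Pow(Add(-3654, Mul(349856, Pow(13, Rational(1, 2)))), Rational(1, 2))) ≈ 19.336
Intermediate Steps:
Function('V')(C) = Pow(C, Rational(3, 2))
Function('D')(b, F) = Rational(-63, 58) (Function('D')(b, F) = Mul(3, Mul(-21, Pow(58, -1))) = Mul(3, Mul(-21, Rational(1, 58))) = Mul(3, Rational(-21, 58)) = Rational(-63, 58))
Pow(Add(Function('V')(Mul(-1, -52)), Function('D')(Function('E')(-5), 4)), Rational(1, 2)) = Pow(Add(Pow(Mul(-1, -52), Rational(3, 2)), Rational(-63, 58)), Rational(1, 2)) = Pow(Add(Pow(52, Rational(3, 2)), Rational(-63, 58)), Rational(1, 2)) = Pow(Add(Mul(104, Pow(13, Rational(1, 2))), Rational(-63, 58)), Rational(1, 2)) = Pow(Add(Rational(-63, 58), Mul(104, Pow(13, Rational(1, 2)))), Rational(1, 2))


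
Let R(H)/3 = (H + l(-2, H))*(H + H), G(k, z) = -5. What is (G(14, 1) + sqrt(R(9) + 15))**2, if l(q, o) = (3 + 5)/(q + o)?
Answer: (35 - sqrt(27573))**2/49 ≈ 350.50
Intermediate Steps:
l(q, o) = 8/(o + q)
R(H) = 6*H*(H + 8/(-2 + H)) (R(H) = 3*((H + 8/(H - 2))*(H + H)) = 3*((H + 8/(-2 + H))*(2*H)) = 3*(2*H*(H + 8/(-2 + H))) = 6*H*(H + 8/(-2 + H)))
(G(14, 1) + sqrt(R(9) + 15))**2 = (-5 + sqrt(6*9*(8 + 9*(-2 + 9))/(-2 + 9) + 15))**2 = (-5 + sqrt(6*9*(8 + 9*7)/7 + 15))**2 = (-5 + sqrt(6*9*(1/7)*(8 + 63) + 15))**2 = (-5 + sqrt(6*9*(1/7)*71 + 15))**2 = (-5 + sqrt(3834/7 + 15))**2 = (-5 + sqrt(3939/7))**2 = (-5 + sqrt(27573)/7)**2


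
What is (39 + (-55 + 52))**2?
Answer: 1296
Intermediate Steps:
(39 + (-55 + 52))**2 = (39 - 3)**2 = 36**2 = 1296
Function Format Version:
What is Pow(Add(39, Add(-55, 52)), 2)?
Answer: 1296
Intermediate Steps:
Pow(Add(39, Add(-55, 52)), 2) = Pow(Add(39, -3), 2) = Pow(36, 2) = 1296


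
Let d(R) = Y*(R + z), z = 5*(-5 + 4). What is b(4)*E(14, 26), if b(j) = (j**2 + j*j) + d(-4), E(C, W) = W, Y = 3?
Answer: 130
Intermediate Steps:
z = -5 (z = 5*(-1) = -5)
d(R) = -15 + 3*R (d(R) = 3*(R - 5) = 3*(-5 + R) = -15 + 3*R)
b(j) = -27 + 2*j**2 (b(j) = (j**2 + j*j) + (-15 + 3*(-4)) = (j**2 + j**2) + (-15 - 12) = 2*j**2 - 27 = -27 + 2*j**2)
b(4)*E(14, 26) = (-27 + 2*4**2)*26 = (-27 + 2*16)*26 = (-27 + 32)*26 = 5*26 = 130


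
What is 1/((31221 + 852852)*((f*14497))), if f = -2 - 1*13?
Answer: -1/192246094215 ≈ -5.2017e-12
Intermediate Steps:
f = -15 (f = -2 - 13 = -15)
1/((31221 + 852852)*((f*14497))) = 1/((31221 + 852852)*((-15*14497))) = 1/(884073*(-217455)) = (1/884073)*(-1/217455) = -1/192246094215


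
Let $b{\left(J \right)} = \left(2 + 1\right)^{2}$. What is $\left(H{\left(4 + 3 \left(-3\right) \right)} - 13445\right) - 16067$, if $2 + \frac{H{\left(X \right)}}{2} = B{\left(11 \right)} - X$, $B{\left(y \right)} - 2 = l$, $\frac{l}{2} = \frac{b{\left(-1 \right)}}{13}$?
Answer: $- \frac{383490}{13} \approx -29499.0$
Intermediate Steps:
$b{\left(J \right)} = 9$ ($b{\left(J \right)} = 3^{2} = 9$)
$l = \frac{18}{13}$ ($l = 2 \cdot \frac{9}{13} = \frac{18}{13} \approx 1.3846$)
$B{\left(y \right)} = \frac{44}{13}$ ($B{\left(y \right)} = 2 + \frac{18}{13} = \frac{44}{13}$)
$H{\left(X \right)} = \frac{36}{13} - 2 X$ ($H{\left(X \right)} = -4 + 2 \left(\frac{44}{13} - X\right) = -4 - \left(- \frac{88}{13} + 2 X\right) = \frac{36}{13} - 2 X$)
$\left(H{\left(4 + 3 \left(-3\right) \right)} - 13445\right) - 16067 = \left(\left(\frac{36}{13} - 2 \left(4 + 3 \left(-3\right)\right)\right) - 13445\right) - 16067 = \left(\left(\frac{36}{13} - 2 \left(4 - 9\right)\right) - 13445\right) - 16067 = \left(\left(\frac{36}{13} - -10\right) - 13445\right) - 16067 = \left(\left(\frac{36}{13} + 10\right) - 13445\right) - 16067 = \left(\frac{166}{13} - 13445\right) - 16067 = - \frac{174619}{13} - 16067 = - \frac{383490}{13}$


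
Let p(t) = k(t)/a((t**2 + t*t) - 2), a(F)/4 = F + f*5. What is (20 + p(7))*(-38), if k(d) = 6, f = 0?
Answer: -24339/32 ≈ -760.59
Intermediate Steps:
a(F) = 4*F (a(F) = 4*(F + 0*5) = 4*(F + 0) = 4*F)
p(t) = 6/(-8 + 8*t**2) (p(t) = 6/((4*((t**2 + t*t) - 2))) = 6/((4*((t**2 + t**2) - 2))) = 6/((4*(2*t**2 - 2))) = 6/((4*(-2 + 2*t**2))) = 6/(-8 + 8*t**2))
(20 + p(7))*(-38) = (20 + 3/(4*(-1 + 7**2)))*(-38) = (20 + 3/(4*(-1 + 49)))*(-38) = (20 + (3/4)/48)*(-38) = (20 + (3/4)*(1/48))*(-38) = (20 + 1/64)*(-38) = (1281/64)*(-38) = -24339/32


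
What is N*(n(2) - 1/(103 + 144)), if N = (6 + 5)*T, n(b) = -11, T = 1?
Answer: -29898/247 ≈ -121.04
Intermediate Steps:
N = 11 (N = (6 + 5)*1 = 11*1 = 11)
N*(n(2) - 1/(103 + 144)) = 11*(-11 - 1/(103 + 144)) = 11*(-11 - 1/247) = 11*(-2718/247) = -29898/247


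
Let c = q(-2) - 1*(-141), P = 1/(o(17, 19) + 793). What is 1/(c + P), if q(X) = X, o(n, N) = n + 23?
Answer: 833/115788 ≈ 0.0071942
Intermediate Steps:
o(n, N) = 23 + n
P = 1/833 (P = 1/((23 + 17) + 793) = 1/(40 + 793) = 1/833 ≈ 0.0012005)
c = 139 (c = -2 - 1*(-141) = -2 + 141 = 139)
1/(c + P) = 1/(139 + 1/833) = 1/(115788/833) = 833/115788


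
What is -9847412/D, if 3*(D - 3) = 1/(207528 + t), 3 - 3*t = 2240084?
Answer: -7964079683882/2426245 ≈ -3.2825e+6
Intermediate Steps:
t = -2240081/3 (t = 1 - ⅓*2240084 = 1 - 2240084/3 = -2240081/3 ≈ -7.4669e+5)
D = 4852490/1617497 (D = 3 + 1/(3*(207528 - 2240081/3)) = 3 + 1/(3*(-1617497/3)) = 3 + (⅓)*(-3/1617497) = 3 - 1/1617497 = 4852490/1617497 ≈ 3.0000)
-9847412/D = -9847412/4852490/1617497 = -9847412*1617497/4852490 = -7964079683882/2426245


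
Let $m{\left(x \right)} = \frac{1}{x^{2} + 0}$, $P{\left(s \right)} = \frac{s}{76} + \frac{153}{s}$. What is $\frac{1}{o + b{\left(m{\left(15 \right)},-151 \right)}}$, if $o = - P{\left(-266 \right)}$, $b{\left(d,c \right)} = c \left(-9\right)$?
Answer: $\frac{133}{181289} \approx 0.00073364$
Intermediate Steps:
$P{\left(s \right)} = \frac{153}{s} + \frac{s}{76}$ ($P{\left(s \right)} = s \frac{1}{76} + \frac{153}{s} = \frac{s}{76} + \frac{153}{s} = \frac{153}{s} + \frac{s}{76}$)
$m{\left(x \right)} = \frac{1}{x^{2}}$
$b{\left(d,c \right)} = - 9 c$
$o = \frac{542}{133}$ ($o = - (\frac{153}{-266} + \frac{1}{76} \left(-266\right)) = - (153 \left(- \frac{1}{266}\right) - \frac{7}{2}) = - (- \frac{153}{266} - \frac{7}{2}) = \left(-1\right) \left(- \frac{542}{133}\right) = \frac{542}{133} \approx 4.0752$)
$\frac{1}{o + b{\left(m{\left(15 \right)},-151 \right)}} = \frac{1}{\frac{542}{133} - -1359} = \frac{1}{\frac{542}{133} + 1359} = \frac{1}{\frac{181289}{133}} = \frac{133}{181289}$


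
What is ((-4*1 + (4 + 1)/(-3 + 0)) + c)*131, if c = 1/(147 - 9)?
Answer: -102311/138 ≈ -741.38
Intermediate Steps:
c = 1/138 ≈ 0.0072464
((-4*1 + (4 + 1)/(-3 + 0)) + c)*131 = ((-4*1 + (4 + 1)/(-3 + 0)) + 1/138)*131 = ((-4 + 5/(-3)) + 1/138)*131 = ((-4 + 5*(-⅓)) + 1/138)*131 = ((-4 - 5/3) + 1/138)*131 = (-17/3 + 1/138)*131 = -781/138*131 = -102311/138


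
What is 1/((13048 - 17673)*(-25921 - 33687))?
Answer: 1/275687000 ≈ 3.6273e-9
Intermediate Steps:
1/((13048 - 17673)*(-25921 - 33687)) = 1/(-4625*(-59608)) = 1/275687000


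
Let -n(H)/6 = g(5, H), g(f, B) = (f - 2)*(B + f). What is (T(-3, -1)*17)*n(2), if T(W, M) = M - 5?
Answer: 12852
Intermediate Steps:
T(W, M) = -5 + M
g(f, B) = (-2 + f)*(B + f)
n(H) = -90 - 18*H (n(H) = -6*(5² - 2*H - 2*5 + H*5) = -6*(25 - 2*H - 10 + 5*H) = -6*(15 + 3*H) = -90 - 18*H)
(T(-3, -1)*17)*n(2) = ((-5 - 1)*17)*(-90 - 18*2) = (-6*17)*(-90 - 36) = -102*(-126) = 12852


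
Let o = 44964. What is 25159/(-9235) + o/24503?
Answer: -201228437/226285205 ≈ -0.88927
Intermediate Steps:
25159/(-9235) + o/24503 = 25159/(-9235) + 44964/24503 = 25159*(-1/9235) + 44964*(1/24503) = -25159/9235 + 44964/24503 = -201228437/226285205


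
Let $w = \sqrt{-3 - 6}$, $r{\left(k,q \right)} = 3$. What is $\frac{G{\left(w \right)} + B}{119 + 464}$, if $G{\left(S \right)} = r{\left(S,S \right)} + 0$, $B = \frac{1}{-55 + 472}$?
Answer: $\frac{1252}{243111} \approx 0.0051499$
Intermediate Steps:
$B = \frac{1}{417} \approx 0.0023981$
$w = 3 i$ ($w = \sqrt{-9} = 3 i \approx 3.0 i$)
$G{\left(S \right)} = 3$ ($G{\left(S \right)} = 3 + 0 = 3$)
$\frac{G{\left(w \right)} + B}{119 + 464} = \frac{3 + \frac{1}{417}}{119 + 464} = \frac{1252}{417 \cdot 583} = \frac{1252}{417} \cdot \frac{1}{583} = \frac{1252}{243111}$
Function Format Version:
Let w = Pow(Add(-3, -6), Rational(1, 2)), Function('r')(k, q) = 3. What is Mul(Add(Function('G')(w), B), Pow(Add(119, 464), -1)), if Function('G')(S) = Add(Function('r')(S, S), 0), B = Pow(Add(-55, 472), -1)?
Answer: Rational(1252, 243111) ≈ 0.0051499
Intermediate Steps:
B = Rational(1, 417) (B = Pow(417, -1) = Rational(1, 417) ≈ 0.0023981)
w = Mul(3, I) (w = Pow(-9, Rational(1, 2)) = Mul(3, I) ≈ Mul(3.0000, I))
Function('G')(S) = 3 (Function('G')(S) = Add(3, 0) = 3)
Mul(Add(Function('G')(w), B), Pow(Add(119, 464), -1)) = Mul(Add(3, Rational(1, 417)), Pow(Add(119, 464), -1)) = Mul(Rational(1252, 417), Pow(583, -1)) = Mul(Rational(1252, 417), Rational(1, 583)) = Rational(1252, 243111)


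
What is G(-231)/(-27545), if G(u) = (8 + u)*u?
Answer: -7359/3935 ≈ -1.8701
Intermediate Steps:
G(u) = u*(8 + u)
G(-231)/(-27545) = -231*(8 - 231)/(-27545) = -231*(-223)*(-1/27545) = 51513*(-1/27545) = -7359/3935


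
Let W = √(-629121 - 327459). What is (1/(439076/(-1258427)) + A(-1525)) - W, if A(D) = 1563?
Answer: 685017361/439076 - 2*I*√239145 ≈ 1560.1 - 978.05*I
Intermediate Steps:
W = 2*I*√239145 (W = √(-956580) = 2*I*√239145 ≈ 978.05*I)
(1/(439076/(-1258427)) + A(-1525)) - W = (1/(439076/(-1258427)) + 1563) - 2*I*√239145 = (1/(439076*(-1/1258427)) + 1563) - 2*I*√239145 = (1/(-439076/1258427) + 1563) - 2*I*√239145 = (-1258427/439076 + 1563) - 2*I*√239145 = 685017361/439076 - 2*I*√239145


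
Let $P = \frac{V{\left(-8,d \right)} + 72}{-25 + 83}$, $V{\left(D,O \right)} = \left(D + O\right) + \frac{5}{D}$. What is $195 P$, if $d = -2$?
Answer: $\frac{95745}{464} \approx 206.35$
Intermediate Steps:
$V{\left(D,O \right)} = D + O + \frac{5}{D}$
$P = \frac{491}{464}$ ($P = \frac{\left(-8 - 2 + \frac{5}{-8}\right) + 72}{-25 + 83} = \frac{\left(-8 - 2 + 5 \left(- \frac{1}{8}\right)\right) + 72}{58} = \left(\left(-8 - 2 - \frac{5}{8}\right) + 72\right) \frac{1}{58} = \left(- \frac{85}{8} + 72\right) \frac{1}{58} = \frac{491}{8} \cdot \frac{1}{58} = \frac{491}{464} \approx 1.0582$)
$195 P = 195 \cdot \frac{491}{464} = \frac{95745}{464}$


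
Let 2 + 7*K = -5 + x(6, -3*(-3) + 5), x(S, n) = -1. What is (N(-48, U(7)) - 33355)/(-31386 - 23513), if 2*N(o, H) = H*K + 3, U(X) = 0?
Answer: 1627/2678 ≈ 0.60754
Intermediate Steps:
K = -8/7 (K = -2/7 + (-5 - 1)/7 = -2/7 + (⅐)*(-6) = -2/7 - 6/7 = -8/7 ≈ -1.1429)
N(o, H) = 3/2 - 4*H/7 (N(o, H) = (H*(-8/7) + 3)/2 = (-8*H/7 + 3)/2 = (3 - 8*H/7)/2 = 3/2 - 4*H/7)
(N(-48, U(7)) - 33355)/(-31386 - 23513) = ((3/2 - 4/7*0) - 33355)/(-31386 - 23513) = ((3/2 + 0) - 33355)/(-54899) = (3/2 - 33355)*(-1/54899) = -66707/2*(-1/54899) = 1627/2678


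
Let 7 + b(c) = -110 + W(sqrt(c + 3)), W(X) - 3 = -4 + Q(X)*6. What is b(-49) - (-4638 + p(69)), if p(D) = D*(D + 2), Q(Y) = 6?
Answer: -343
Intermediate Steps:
p(D) = D*(2 + D)
W(X) = 35 (W(X) = 3 + (-4 + 6*6) = 3 + (-4 + 36) = 3 + 32 = 35)
b(c) = -82 (b(c) = -7 + (-110 + 35) = -7 - 75 = -82)
b(-49) - (-4638 + p(69)) = -82 - (-4638 + 69*(2 + 69)) = -82 - (-4638 + 69*71) = -82 - (-4638 + 4899) = -82 - 1*261 = -82 - 261 = -343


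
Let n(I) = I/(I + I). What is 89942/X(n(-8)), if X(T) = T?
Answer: 179884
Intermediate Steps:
n(I) = 1/2 (n(I) = I/((2*I)) = (1/(2*I))*I = 1/2)
89942/X(n(-8)) = 89942/(1/2) = 89942*2 = 179884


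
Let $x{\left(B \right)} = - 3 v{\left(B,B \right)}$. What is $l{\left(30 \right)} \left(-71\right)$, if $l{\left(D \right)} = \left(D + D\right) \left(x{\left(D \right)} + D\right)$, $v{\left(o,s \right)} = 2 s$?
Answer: $639000$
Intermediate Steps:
$x{\left(B \right)} = - 6 B$ ($x{\left(B \right)} = - 3 \cdot 2 B = - 6 B$)
$l{\left(D \right)} = - 10 D^{2}$ ($l{\left(D \right)} = \left(D + D\right) \left(- 6 D + D\right) = 2 D \left(- 5 D\right) = - 10 D^{2}$)
$l{\left(30 \right)} \left(-71\right) = - 10 \cdot 30^{2} \left(-71\right) = \left(-10\right) 900 \left(-71\right) = \left(-9000\right) \left(-71\right) = 639000$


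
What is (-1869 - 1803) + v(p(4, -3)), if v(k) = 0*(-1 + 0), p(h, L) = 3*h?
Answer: -3672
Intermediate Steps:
v(k) = 0 (v(k) = 0*(-1) = 0)
(-1869 - 1803) + v(p(4, -3)) = (-1869 - 1803) + 0 = -3672 + 0 = -3672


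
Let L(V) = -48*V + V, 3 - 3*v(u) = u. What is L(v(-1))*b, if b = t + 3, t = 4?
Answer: -1316/3 ≈ -438.67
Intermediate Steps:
v(u) = 1 - u/3
b = 7 (b = 4 + 3 = 7)
L(V) = -47*V
L(v(-1))*b = -47*(1 - ⅓*(-1))*7 = -47*(1 + ⅓)*7 = -47*4/3*7 = -188/3*7 = -1316/3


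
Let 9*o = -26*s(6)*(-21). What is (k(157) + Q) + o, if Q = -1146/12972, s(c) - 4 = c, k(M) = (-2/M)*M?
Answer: 3921295/6486 ≈ 604.58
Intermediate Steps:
k(M) = -2
s(c) = 4 + c
o = 1820/3 (o = (-26*(4 + 6)*(-21))/9 = (-26*10*(-21))/9 = (-260*(-21))/9 = (⅑)*5460 = 1820/3 ≈ 606.67)
Q = -191/2162 (Q = -1146*1/12972 = -191/2162 ≈ -0.088344)
(k(157) + Q) + o = (-2 - 191/2162) + 1820/3 = -4515/2162 + 1820/3 = 3921295/6486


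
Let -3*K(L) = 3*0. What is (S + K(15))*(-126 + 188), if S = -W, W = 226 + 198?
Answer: -26288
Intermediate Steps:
W = 424
K(L) = 0 (K(L) = -0 = -⅓*0 = 0)
S = -424 (S = -1*424 = -424)
(S + K(15))*(-126 + 188) = (-424 + 0)*(-126 + 188) = -424*62 = -26288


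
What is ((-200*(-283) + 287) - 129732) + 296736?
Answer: 223891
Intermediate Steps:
((-200*(-283) + 287) - 129732) + 296736 = ((56600 + 287) - 129732) + 296736 = (56887 - 129732) + 296736 = -72845 + 296736 = 223891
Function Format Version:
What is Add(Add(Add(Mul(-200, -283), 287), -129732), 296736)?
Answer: 223891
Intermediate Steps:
Add(Add(Add(Mul(-200, -283), 287), -129732), 296736) = Add(Add(Add(56600, 287), -129732), 296736) = Add(Add(56887, -129732), 296736) = Add(-72845, 296736) = 223891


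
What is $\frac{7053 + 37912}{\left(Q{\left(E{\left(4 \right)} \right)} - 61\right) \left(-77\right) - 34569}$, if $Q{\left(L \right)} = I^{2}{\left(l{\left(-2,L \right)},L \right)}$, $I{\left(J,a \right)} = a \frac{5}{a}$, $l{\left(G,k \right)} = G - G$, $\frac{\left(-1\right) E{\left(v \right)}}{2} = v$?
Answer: $- \frac{44965}{31797} \approx -1.4141$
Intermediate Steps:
$E{\left(v \right)} = - 2 v$
$l{\left(G,k \right)} = 0$
$I{\left(J,a \right)} = 5$
$Q{\left(L \right)} = 25$ ($Q{\left(L \right)} = 5^{2} = 25$)
$\frac{7053 + 37912}{\left(Q{\left(E{\left(4 \right)} \right)} - 61\right) \left(-77\right) - 34569} = \frac{7053 + 37912}{\left(25 - 61\right) \left(-77\right) - 34569} = \frac{44965}{\left(-36\right) \left(-77\right) - 34569} = \frac{44965}{2772 - 34569} = \frac{44965}{-31797} = 44965 \left(- \frac{1}{31797}\right) = - \frac{44965}{31797}$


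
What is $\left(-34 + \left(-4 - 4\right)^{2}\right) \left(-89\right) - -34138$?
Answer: $31468$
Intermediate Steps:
$\left(-34 + \left(-4 - 4\right)^{2}\right) \left(-89\right) - -34138 = \left(-34 + \left(-8\right)^{2}\right) \left(-89\right) + 34138 = \left(-34 + 64\right) \left(-89\right) + 34138 = 30 \left(-89\right) + 34138 = -2670 + 34138 = 31468$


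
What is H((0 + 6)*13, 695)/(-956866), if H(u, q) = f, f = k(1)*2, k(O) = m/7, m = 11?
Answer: -11/3349031 ≈ -3.2845e-6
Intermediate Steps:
k(O) = 11/7
f = 22/7 (f = (11/7)*2 = 22/7 ≈ 3.1429)
H(u, q) = 22/7
H((0 + 6)*13, 695)/(-956866) = (22/7)/(-956866) = (22/7)*(-1/956866) = -11/3349031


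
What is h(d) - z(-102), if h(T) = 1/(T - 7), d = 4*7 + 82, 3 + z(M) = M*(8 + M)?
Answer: -987254/103 ≈ -9585.0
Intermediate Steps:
z(M) = -3 + M*(8 + M)
d = 110 (d = 28 + 82 = 110)
h(T) = 1/(-7 + T)
h(d) - z(-102) = 1/(-7 + 110) - (-3 + (-102)² + 8*(-102)) = 1/103 - (-3 + 10404 - 816) = 1/103 - 1*9585 = 1/103 - 9585 = -987254/103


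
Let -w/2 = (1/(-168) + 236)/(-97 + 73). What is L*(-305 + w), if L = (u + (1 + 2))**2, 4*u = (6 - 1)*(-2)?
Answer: -575233/8064 ≈ -71.333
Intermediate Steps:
u = -5/2 (u = ((6 - 1)*(-2))/4 = (5*(-2))/4 = (1/4)*(-10) = -5/2 ≈ -2.5000)
w = 39647/2016 (w = -2*(1/(-168) + 236)/(-97 + 73) = -2*(-1/168 + 236)/(-24) = -39647*(-1)/(84*24) = -2*(-39647/4032) = 39647/2016 ≈ 19.666)
L = 1/4 (L = (-5/2 + (1 + 2))**2 = (-5/2 + 3)**2 = (1/2)**2 = 1/4 ≈ 0.25000)
L*(-305 + w) = (-305 + 39647/2016)/4 = (1/4)*(-575233/2016) = -575233/8064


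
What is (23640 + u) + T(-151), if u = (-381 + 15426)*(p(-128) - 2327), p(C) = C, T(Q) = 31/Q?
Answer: -5573687116/151 ≈ -3.6912e+7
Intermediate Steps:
u = -36935475 (u = (-381 + 15426)*(-128 - 2327) = 15045*(-2455) = -36935475)
(23640 + u) + T(-151) = (23640 - 36935475) + 31/(-151) = -36911835 + 31*(-1/151) = -36911835 - 31/151 = -5573687116/151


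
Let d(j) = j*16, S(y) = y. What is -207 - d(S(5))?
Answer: -287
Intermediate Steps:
d(j) = 16*j
-207 - d(S(5)) = -207 - 16*5 = -207 - 1*80 = -207 - 80 = -287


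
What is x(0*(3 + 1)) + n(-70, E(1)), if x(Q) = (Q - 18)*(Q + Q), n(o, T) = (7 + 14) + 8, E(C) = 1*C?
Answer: 29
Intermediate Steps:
E(C) = C
n(o, T) = 29 (n(o, T) = 21 + 8 = 29)
x(Q) = 2*Q*(-18 + Q) (x(Q) = (-18 + Q)*(2*Q) = 2*Q*(-18 + Q))
x(0*(3 + 1)) + n(-70, E(1)) = 2*(0*(3 + 1))*(-18 + 0*(3 + 1)) + 29 = 2*(0*4)*(-18 + 0*4) + 29 = 2*0*(-18 + 0) + 29 = 2*0*(-18) + 29 = 0 + 29 = 29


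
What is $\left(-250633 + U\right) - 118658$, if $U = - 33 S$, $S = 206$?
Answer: $-376089$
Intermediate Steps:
$U = -6798$ ($U = \left(-33\right) 206 = -6798$)
$\left(-250633 + U\right) - 118658 = \left(-250633 - 6798\right) - 118658 = -257431 - 118658 = -376089$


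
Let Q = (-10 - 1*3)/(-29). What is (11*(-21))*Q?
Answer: -3003/29 ≈ -103.55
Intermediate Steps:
Q = 13/29 (Q = (-10 - 3)*(-1/29) = -13*(-1/29) = 13/29 ≈ 0.44828)
(11*(-21))*Q = (11*(-21))*(13/29) = -231*13/29 = -3003/29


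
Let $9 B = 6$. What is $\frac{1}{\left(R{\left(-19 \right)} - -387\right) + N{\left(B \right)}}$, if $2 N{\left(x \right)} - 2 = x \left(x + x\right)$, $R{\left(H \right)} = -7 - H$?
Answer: $\frac{9}{3604} \approx 0.0024972$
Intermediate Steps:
$B = \frac{2}{3}$ ($B = \frac{1}{9} \cdot 6 = \frac{2}{3} \approx 0.66667$)
$N{\left(x \right)} = 1 + x^{2}$ ($N{\left(x \right)} = 1 + \frac{x \left(x + x\right)}{2} = 1 + \frac{x 2 x}{2} = 1 + \frac{2 x^{2}}{2} = 1 + x^{2}$)
$\frac{1}{\left(R{\left(-19 \right)} - -387\right) + N{\left(B \right)}} = \frac{1}{\left(\left(-7 - -19\right) - -387\right) + \left(1 + \left(\frac{2}{3}\right)^{2}\right)} = \frac{1}{\left(\left(-7 + 19\right) + 387\right) + \left(1 + \frac{4}{9}\right)} = \frac{1}{\left(12 + 387\right) + \frac{13}{9}} = \frac{1}{399 + \frac{13}{9}} = \frac{1}{\frac{3604}{9}} = \frac{9}{3604}$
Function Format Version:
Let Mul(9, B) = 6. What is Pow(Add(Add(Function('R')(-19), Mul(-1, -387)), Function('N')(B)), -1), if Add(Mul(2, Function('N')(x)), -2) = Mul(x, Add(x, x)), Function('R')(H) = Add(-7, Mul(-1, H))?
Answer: Rational(9, 3604) ≈ 0.0024972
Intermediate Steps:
B = Rational(2, 3) (B = Mul(Rational(1, 9), 6) = Rational(2, 3) ≈ 0.66667)
Function('N')(x) = Add(1, Pow(x, 2)) (Function('N')(x) = Add(1, Mul(Rational(1, 2), Mul(x, Add(x, x)))) = Add(1, Mul(Rational(1, 2), Mul(x, Mul(2, x)))) = Add(1, Mul(Rational(1, 2), Mul(2, Pow(x, 2)))) = Add(1, Pow(x, 2)))
Pow(Add(Add(Function('R')(-19), Mul(-1, -387)), Function('N')(B)), -1) = Pow(Add(Add(Add(-7, Mul(-1, -19)), Mul(-1, -387)), Add(1, Pow(Rational(2, 3), 2))), -1) = Pow(Add(Add(Add(-7, 19), 387), Add(1, Rational(4, 9))), -1) = Pow(Add(Add(12, 387), Rational(13, 9)), -1) = Pow(Add(399, Rational(13, 9)), -1) = Pow(Rational(3604, 9), -1) = Rational(9, 3604)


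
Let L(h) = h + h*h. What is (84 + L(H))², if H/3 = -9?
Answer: 617796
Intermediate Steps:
H = -27 (H = 3*(-9) = -27)
L(h) = h + h²
(84 + L(H))² = (84 - 27*(1 - 27))² = (84 - 27*(-26))² = (84 + 702)² = 786² = 617796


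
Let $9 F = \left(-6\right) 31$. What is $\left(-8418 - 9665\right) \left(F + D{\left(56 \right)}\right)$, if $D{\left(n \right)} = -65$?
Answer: $\frac{4647331}{3} \approx 1.5491 \cdot 10^{6}$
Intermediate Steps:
$F = - \frac{62}{3}$ ($F = \frac{\left(-6\right) 31}{9} = \frac{1}{9} \left(-186\right) = - \frac{62}{3} \approx -20.667$)
$\left(-8418 - 9665\right) \left(F + D{\left(56 \right)}\right) = \left(-8418 - 9665\right) \left(- \frac{62}{3} - 65\right) = \left(-18083\right) \left(- \frac{257}{3}\right) = \frac{4647331}{3}$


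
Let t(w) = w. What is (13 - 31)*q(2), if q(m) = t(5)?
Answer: -90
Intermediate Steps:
q(m) = 5
(13 - 31)*q(2) = (13 - 31)*5 = -18*5 = -90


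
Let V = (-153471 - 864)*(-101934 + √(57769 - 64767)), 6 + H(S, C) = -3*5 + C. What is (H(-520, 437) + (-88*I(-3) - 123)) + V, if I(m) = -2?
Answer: 15731984359 - 154335*I*√6998 ≈ 1.5732e+10 - 1.2911e+7*I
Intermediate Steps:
H(S, C) = -21 + C (H(S, C) = -6 + (-3*5 + C) = -6 + (-15 + C) = -21 + C)
V = 15731983890 - 154335*I*√6998 (V = -154335*(-101934 + √(-6998)) = -154335*(-101934 + I*√6998) = 15731983890 - 154335*I*√6998 ≈ 1.5732e+10 - 1.2911e+7*I)
(H(-520, 437) + (-88*I(-3) - 123)) + V = ((-21 + 437) + (-88*(-2) - 123)) + (15731983890 - 154335*I*√6998) = (416 + (176 - 123)) + (15731983890 - 154335*I*√6998) = (416 + 53) + (15731983890 - 154335*I*√6998) = 469 + (15731983890 - 154335*I*√6998) = 15731984359 - 154335*I*√6998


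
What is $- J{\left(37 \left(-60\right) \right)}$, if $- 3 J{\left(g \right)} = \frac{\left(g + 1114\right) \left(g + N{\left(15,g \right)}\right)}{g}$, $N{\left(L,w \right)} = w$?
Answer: $- \frac{2212}{3} \approx -737.33$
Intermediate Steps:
$J{\left(g \right)} = - \frac{2228}{3} - \frac{2 g}{3}$ ($J{\left(g \right)} = - \frac{\left(g + 1114\right) \left(g + g\right) \frac{1}{g}}{3} = - \frac{\left(1114 + g\right) 2 g \frac{1}{g}}{3} = - \frac{2 g \left(1114 + g\right) \frac{1}{g}}{3} = - \frac{2228 + 2 g}{3} = - \frac{2228}{3} - \frac{2 g}{3}$)
$- J{\left(37 \left(-60\right) \right)} = - (- \frac{2228}{3} - \frac{2 \cdot 37 \left(-60\right)}{3}) = - (- \frac{2228}{3} - -1480) = - (- \frac{2228}{3} + 1480) = \left(-1\right) \frac{2212}{3} = - \frac{2212}{3}$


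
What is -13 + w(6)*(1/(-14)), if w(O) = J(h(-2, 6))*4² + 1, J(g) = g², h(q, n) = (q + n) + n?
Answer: -1783/14 ≈ -127.36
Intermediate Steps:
h(q, n) = q + 2*n (h(q, n) = (n + q) + n = q + 2*n)
w(O) = 1601 (w(O) = (-2 + 2*6)²*4² + 1 = (-2 + 12)²*16 + 1 = 10²*16 + 1 = 100*16 + 1 = 1600 + 1 = 1601)
-13 + w(6)*(1/(-14)) = -13 + 1601*(1/(-14)) = -13 + 1601*(1*(-1/14)) = -13 + 1601*(-1/14) = -13 - 1601/14 = -1783/14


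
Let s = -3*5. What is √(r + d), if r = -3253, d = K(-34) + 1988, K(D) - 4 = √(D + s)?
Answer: √(-1261 + 7*I) ≈ 0.09856 + 35.511*I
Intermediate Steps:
s = -15
K(D) = 4 + √(-15 + D) (K(D) = 4 + √(D - 15) = 4 + √(-15 + D))
d = 1992 + 7*I (d = (4 + √(-15 - 34)) + 1988 = (4 + √(-49)) + 1988 = (4 + 7*I) + 1988 = 1992 + 7*I ≈ 1992.0 + 7.0*I)
√(r + d) = √(-3253 + (1992 + 7*I)) = √(-1261 + 7*I)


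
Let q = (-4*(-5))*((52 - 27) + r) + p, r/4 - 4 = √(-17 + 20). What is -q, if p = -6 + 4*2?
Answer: -822 - 80*√3 ≈ -960.56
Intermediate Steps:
r = 16 + 4*√3 (r = 16 + 4*√(-17 + 20) = 16 + 4*√3 ≈ 22.928)
p = 2 (p = -6 + 8 = 2)
q = 822 + 80*√3 (q = (-4*(-5))*((52 - 27) + (16 + 4*√3)) + 2 = 20*(25 + (16 + 4*√3)) + 2 = 20*(41 + 4*√3) + 2 = (820 + 80*√3) + 2 = 822 + 80*√3 ≈ 960.56)
-q = -(822 + 80*√3) = -822 - 80*√3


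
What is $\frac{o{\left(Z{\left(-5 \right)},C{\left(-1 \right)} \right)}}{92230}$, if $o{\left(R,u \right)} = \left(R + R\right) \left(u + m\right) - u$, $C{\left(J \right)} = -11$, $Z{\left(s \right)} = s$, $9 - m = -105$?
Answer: $- \frac{1019}{92230} \approx -0.011048$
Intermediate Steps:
$m = 114$ ($m = 9 - -105 = 9 + 105 = 114$)
$o{\left(R,u \right)} = - u + 2 R \left(114 + u\right)$ ($o{\left(R,u \right)} = \left(R + R\right) \left(u + 114\right) - u = 2 R \left(114 + u\right) - u = - u + 2 R \left(114 + u\right)$)
$\frac{o{\left(Z{\left(-5 \right)},C{\left(-1 \right)} \right)}}{92230} = \frac{\left(-1\right) \left(-11\right) + 228 \left(-5\right) + 2 \left(-5\right) \left(-11\right)}{92230} = \left(11 - 1140 + 110\right) \frac{1}{92230} = \left(-1019\right) \frac{1}{92230} = - \frac{1019}{92230}$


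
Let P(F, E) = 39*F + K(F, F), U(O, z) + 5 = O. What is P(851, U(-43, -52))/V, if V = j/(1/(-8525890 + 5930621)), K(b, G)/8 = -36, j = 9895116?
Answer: -997/778196600188 ≈ -1.2812e-9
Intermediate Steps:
U(O, z) = -5 + O
K(b, G) = -288 (K(b, G) = 8*(-36) = -288)
P(F, E) = -288 + 39*F (P(F, E) = 39*F - 288 = -288 + 39*F)
V = -25680487806204 (V = 9895116/(1/(-8525890 + 5930621)) = 9895116/(1/(-2595269)) = 9895116/(-1/2595269) = 9895116*(-2595269) = -25680487806204)
P(851, U(-43, -52))/V = (-288 + 39*851)/(-25680487806204) = (-288 + 33189)*(-1/25680487806204) = 32901*(-1/25680487806204) = -997/778196600188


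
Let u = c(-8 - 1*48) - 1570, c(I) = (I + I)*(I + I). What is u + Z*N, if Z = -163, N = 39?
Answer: 4617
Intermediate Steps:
c(I) = 4*I**2 (c(I) = (2*I)*(2*I) = 4*I**2)
u = 10974 (u = 4*(-8 - 1*48)**2 - 1570 = 4*(-8 - 48)**2 - 1570 = 4*(-56)**2 - 1570 = 4*3136 - 1570 = 12544 - 1570 = 10974)
u + Z*N = 10974 - 163*39 = 10974 - 6357 = 4617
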